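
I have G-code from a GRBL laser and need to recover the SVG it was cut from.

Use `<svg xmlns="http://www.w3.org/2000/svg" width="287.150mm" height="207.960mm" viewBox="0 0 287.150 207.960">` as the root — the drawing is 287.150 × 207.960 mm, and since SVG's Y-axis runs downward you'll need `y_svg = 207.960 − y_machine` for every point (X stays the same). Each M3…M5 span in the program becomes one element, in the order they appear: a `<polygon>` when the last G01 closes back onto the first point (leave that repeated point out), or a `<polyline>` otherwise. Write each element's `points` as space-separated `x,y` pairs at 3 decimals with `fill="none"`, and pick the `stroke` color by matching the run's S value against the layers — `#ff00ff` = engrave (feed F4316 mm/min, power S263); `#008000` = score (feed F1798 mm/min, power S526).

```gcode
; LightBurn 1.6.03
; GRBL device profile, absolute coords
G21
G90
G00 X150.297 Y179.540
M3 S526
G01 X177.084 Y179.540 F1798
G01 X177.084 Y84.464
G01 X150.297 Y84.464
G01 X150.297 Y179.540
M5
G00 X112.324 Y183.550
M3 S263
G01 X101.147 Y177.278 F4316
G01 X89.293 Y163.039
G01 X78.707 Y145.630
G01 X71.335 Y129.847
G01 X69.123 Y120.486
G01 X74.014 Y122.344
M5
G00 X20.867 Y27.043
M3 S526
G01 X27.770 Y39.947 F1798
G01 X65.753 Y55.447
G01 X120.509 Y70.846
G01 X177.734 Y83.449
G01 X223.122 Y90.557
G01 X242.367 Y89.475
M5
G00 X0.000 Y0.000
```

<svg xmlns="http://www.w3.org/2000/svg" width="287.150mm" height="207.960mm" viewBox="0 0 287.150 207.960">
  <polygon points="150.297,28.420 177.084,28.420 177.084,123.496 150.297,123.496" fill="none" stroke="#008000"/>
  <polyline points="112.324,24.410 101.147,30.682 89.293,44.921 78.707,62.330 71.335,78.113 69.123,87.474 74.014,85.616" fill="none" stroke="#ff00ff"/>
  <polyline points="20.867,180.917 27.770,168.013 65.753,152.513 120.509,137.114 177.734,124.511 223.122,117.403 242.367,118.485" fill="none" stroke="#008000"/>
</svg>

y_svg = 207.960 − y_m.

[1] S526→`#008000` (score); closed run; points: 150.297,28.420 177.084,28.420 177.084,123.496 150.297,123.496

[2] S263→`#ff00ff` (engrave); open run; points: 112.324,24.410 101.147,30.682 89.293,44.921 78.707,62.330 71.335,78.113 69.123,87.474 74.014,85.616

[3] S526→`#008000` (score); open run; points: 20.867,180.917 27.770,168.013 65.753,152.513 120.509,137.114 177.734,124.511 223.122,117.403 242.367,118.485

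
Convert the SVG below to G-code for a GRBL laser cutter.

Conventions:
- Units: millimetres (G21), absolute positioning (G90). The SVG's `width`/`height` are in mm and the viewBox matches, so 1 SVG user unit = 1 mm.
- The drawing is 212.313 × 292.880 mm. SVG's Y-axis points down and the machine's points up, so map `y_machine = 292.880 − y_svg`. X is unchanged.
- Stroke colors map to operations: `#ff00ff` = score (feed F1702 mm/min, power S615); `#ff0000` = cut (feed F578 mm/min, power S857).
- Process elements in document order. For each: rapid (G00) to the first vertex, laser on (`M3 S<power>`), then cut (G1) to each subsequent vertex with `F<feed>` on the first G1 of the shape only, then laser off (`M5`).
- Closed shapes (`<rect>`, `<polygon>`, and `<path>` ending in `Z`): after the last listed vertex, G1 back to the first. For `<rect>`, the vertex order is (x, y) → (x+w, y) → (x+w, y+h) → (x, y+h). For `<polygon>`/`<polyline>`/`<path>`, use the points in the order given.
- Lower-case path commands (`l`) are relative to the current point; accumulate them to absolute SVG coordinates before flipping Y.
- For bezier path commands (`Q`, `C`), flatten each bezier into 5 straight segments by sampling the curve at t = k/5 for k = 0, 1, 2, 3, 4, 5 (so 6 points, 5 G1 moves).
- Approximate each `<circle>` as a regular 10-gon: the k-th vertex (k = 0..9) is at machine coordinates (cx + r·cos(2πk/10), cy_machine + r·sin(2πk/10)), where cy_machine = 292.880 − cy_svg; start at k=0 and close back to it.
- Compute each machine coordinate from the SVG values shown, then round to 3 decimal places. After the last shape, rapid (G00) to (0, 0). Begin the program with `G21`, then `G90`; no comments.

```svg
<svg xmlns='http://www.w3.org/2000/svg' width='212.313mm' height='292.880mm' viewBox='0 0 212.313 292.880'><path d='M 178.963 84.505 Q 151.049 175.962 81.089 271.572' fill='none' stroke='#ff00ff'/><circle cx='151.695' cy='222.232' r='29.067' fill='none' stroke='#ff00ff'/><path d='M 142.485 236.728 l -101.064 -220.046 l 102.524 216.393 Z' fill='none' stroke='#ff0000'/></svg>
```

G21
G90
G00 X178.963 Y208.375
M3 S615
G1 X166.116 Y171.626 F1702
G1 X149.904 Y134.545
G1 X130.330 Y97.132
G1 X107.391 Y59.386
G1 X81.089 Y21.308
M5
G00 X180.762 Y70.648
M3 S615
G1 X175.211 Y87.733 F1702
G1 X160.677 Y98.292
G1 X142.713 Y98.292
G1 X128.179 Y87.733
G1 X122.628 Y70.648
G1 X128.179 Y53.563
G1 X142.713 Y43.004
G1 X160.677 Y43.004
G1 X175.211 Y53.563
G1 X180.762 Y70.648
M5
G00 X142.485 Y56.152
M3 S857
G1 X41.421 Y276.198 F578
G1 X143.945 Y59.805
G1 X142.485 Y56.152
M5
G00 X0.000 Y0.000

1 u = 1 mm; y_m = 292.880 − y.

[1] `<path>` quadratic bezier, #ff00ff→score S615 F1702: (178.963,208.375) → (166.116,171.626) → (149.904,134.545) → (130.330,97.132) → (107.391,59.386) → (81.089,21.308)

[2] `<circle>` circle, #ff00ff→score S615 F1702: (180.762,70.648) → (175.211,87.733) → (160.677,98.292) → (142.713,98.292) → (128.179,87.733) → (122.628,70.648) → (128.179,53.563) → (142.713,43.004) → (160.677,43.004) → (175.211,53.563) → (180.762,70.648) (closed)

[3] `<path>` closed polygon, #ff0000→cut S857 F578: (142.485,56.152) → (41.421,276.198) → (143.945,59.805) → (142.485,56.152) (closed)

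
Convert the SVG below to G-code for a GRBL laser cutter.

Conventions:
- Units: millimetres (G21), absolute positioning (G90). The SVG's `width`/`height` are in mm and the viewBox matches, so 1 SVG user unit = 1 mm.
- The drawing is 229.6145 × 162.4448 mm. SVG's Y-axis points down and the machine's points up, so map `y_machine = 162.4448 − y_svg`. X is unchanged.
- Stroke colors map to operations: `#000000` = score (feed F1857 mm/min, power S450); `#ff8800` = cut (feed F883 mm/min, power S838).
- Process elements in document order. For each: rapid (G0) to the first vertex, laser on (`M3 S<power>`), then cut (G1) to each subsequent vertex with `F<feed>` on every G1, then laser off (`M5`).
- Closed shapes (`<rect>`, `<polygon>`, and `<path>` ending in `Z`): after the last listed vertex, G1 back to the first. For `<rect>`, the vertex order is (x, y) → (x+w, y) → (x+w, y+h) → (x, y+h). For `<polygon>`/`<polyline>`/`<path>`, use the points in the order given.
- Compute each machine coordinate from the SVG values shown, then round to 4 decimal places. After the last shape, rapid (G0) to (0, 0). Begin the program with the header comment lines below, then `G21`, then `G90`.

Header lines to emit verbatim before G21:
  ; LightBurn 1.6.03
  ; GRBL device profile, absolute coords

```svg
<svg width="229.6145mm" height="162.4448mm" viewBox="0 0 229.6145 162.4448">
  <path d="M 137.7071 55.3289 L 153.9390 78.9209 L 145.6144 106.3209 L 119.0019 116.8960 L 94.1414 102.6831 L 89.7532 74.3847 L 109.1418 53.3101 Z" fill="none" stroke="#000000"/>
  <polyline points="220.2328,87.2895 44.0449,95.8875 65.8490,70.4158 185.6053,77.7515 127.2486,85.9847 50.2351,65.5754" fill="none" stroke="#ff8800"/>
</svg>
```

; LightBurn 1.6.03
; GRBL device profile, absolute coords
G21
G90
G0 X137.7071 Y107.1159
M3 S450
G1 X153.9390 Y83.5239 F1857
G1 X145.6144 Y56.1239 F1857
G1 X119.0019 Y45.5488 F1857
G1 X94.1414 Y59.7617 F1857
G1 X89.7532 Y88.0601 F1857
G1 X109.1418 Y109.1347 F1857
G1 X137.7071 Y107.1159 F1857
M5
G0 X220.2328 Y75.1553
M3 S838
G1 X44.0449 Y66.5573 F883
G1 X65.8490 Y92.0290 F883
G1 X185.6053 Y84.6933 F883
G1 X127.2486 Y76.4601 F883
G1 X50.2351 Y96.8694 F883
M5
G0 X0.0000 Y0.0000

Since the viewBox matches the mm dimensions, user units are millimetres directly. The only transform is the Y-flip y_m = 162.4448 − y_svg.

Shape 1 is a regular polygon drawn with `<path>`. Its stroke #000000 means score at S450, F1857. After flipping Y the toolpath is (137.7071,107.1159) → (153.9390,83.5239) → (145.6144,56.1239) → (119.0019,45.5488) → (94.1414,59.7617) → (89.7532,88.0601) → (109.1418,109.1347) → (137.7071,107.1159), returning to the start.

Shape 2 is a open polyline drawn with `<polyline>`. Its stroke #ff8800 means cut at S838, F883. After flipping Y the toolpath is (220.2328,75.1553) → (44.0449,66.5573) → (65.8490,92.0290) → (185.6053,84.6933) → (127.2486,76.4601) → (50.2351,96.8694).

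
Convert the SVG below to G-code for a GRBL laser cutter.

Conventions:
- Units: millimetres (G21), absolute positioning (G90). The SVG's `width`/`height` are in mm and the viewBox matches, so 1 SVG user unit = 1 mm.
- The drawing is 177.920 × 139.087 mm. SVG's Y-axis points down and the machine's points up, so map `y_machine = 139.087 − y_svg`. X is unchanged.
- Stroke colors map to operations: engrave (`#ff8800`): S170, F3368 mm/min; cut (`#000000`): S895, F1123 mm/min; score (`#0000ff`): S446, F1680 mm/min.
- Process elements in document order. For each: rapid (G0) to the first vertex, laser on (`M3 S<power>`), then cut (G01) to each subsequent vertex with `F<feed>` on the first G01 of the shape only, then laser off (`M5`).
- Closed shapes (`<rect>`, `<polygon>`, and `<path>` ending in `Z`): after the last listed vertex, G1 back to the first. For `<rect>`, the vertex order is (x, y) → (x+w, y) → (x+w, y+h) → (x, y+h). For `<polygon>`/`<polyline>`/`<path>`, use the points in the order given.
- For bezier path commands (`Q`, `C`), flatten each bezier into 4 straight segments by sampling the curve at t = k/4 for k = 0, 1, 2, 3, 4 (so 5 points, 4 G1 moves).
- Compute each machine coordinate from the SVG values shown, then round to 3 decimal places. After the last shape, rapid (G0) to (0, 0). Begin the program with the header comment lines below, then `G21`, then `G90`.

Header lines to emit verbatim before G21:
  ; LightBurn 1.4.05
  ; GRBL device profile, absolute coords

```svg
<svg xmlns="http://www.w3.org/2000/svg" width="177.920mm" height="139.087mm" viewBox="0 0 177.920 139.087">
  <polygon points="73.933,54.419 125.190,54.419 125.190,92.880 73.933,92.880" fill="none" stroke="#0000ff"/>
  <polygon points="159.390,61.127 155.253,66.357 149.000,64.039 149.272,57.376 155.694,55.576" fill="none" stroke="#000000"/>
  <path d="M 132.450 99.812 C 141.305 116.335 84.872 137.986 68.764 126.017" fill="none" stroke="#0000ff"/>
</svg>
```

; LightBurn 1.4.05
; GRBL device profile, absolute coords
G21
G90
G0 X73.933 Y84.668
M3 S446
G01 X125.190 Y84.668 F1680
G01 X125.190 Y46.207
G01 X73.933 Y46.207
G01 X73.933 Y84.668
M5
G0 X159.390 Y77.960
M3 S895
G01 X155.253 Y72.730 F1123
G01 X149.000 Y75.048
G01 X149.272 Y81.711
G01 X155.694 Y83.511
G01 X159.390 Y77.960
M5
G0 X132.450 Y39.275
M3 S446
G01 X128.500 Y26.527 F1680
G01 X109.968 Y15.488
G01 X86.756 Y9.792
G01 X68.764 Y13.070
M5
G0 X0.000 Y0.000

1 u = 1 mm; y_m = 139.087 − y.

[1] `<polygon>` rectangle, #0000ff→score S446 F1680: (73.933,84.668) → (125.190,84.668) → (125.190,46.207) → (73.933,46.207) → (73.933,84.668) (closed)

[2] `<polygon>` regular polygon, #000000→cut S895 F1123: (159.390,77.960) → (155.253,72.730) → (149.000,75.048) → (149.272,81.711) → (155.694,83.511) → (159.390,77.960) (closed)

[3] `<path>` cubic bezier, #0000ff→score S446 F1680: (132.450,39.275) → (128.500,26.527) → (109.968,15.488) → (86.756,9.792) → (68.764,13.070)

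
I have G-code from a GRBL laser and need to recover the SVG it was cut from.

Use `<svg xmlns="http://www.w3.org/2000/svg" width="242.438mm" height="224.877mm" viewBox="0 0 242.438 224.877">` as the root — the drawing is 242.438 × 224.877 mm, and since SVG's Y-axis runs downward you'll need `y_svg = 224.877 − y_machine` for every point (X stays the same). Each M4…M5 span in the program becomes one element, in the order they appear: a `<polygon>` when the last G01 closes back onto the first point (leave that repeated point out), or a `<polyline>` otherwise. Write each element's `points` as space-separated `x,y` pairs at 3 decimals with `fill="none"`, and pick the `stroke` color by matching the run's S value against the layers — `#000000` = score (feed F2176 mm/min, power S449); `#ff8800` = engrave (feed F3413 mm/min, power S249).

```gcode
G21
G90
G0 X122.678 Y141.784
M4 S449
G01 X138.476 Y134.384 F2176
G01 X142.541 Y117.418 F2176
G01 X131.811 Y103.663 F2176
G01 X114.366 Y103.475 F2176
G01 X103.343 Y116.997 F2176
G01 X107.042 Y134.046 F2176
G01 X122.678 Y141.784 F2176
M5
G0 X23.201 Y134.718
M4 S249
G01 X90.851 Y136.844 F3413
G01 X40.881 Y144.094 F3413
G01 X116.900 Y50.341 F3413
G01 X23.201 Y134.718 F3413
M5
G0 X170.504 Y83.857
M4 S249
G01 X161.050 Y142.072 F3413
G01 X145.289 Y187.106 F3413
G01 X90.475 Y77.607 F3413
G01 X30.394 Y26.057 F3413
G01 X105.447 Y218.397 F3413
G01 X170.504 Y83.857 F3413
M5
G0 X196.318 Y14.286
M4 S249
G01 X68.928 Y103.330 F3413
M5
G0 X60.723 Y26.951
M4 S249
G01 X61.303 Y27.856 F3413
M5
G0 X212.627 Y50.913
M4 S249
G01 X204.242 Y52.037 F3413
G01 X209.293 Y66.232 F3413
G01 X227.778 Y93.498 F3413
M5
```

<svg xmlns="http://www.w3.org/2000/svg" width="242.438mm" height="224.877mm" viewBox="0 0 242.438 224.877">
  <polygon points="122.678,83.093 138.476,90.493 142.541,107.459 131.811,121.214 114.366,121.402 103.343,107.880 107.042,90.831" fill="none" stroke="#000000"/>
  <polygon points="23.201,90.159 90.851,88.033 40.881,80.783 116.900,174.536" fill="none" stroke="#ff8800"/>
  <polygon points="170.504,141.020 161.050,82.805 145.289,37.771 90.475,147.270 30.394,198.820 105.447,6.480" fill="none" stroke="#ff8800"/>
  <polyline points="196.318,210.591 68.928,121.547" fill="none" stroke="#ff8800"/>
  <polyline points="60.723,197.926 61.303,197.021" fill="none" stroke="#ff8800"/>
  <polyline points="212.627,173.964 204.242,172.840 209.293,158.645 227.778,131.379" fill="none" stroke="#ff8800"/>
</svg>

Each laser-on run becomes one SVG element. Flip Y back into SVG space with y_svg = 224.877 − y_machine.

Run 1: S449 ⇒ score layer `#000000`. The run returns to its start, so emit a `<polygon>` with points (Y-flipped): 122.678,83.093 138.476,90.493 142.541,107.459 131.811,121.214 114.366,121.402 103.343,107.880 107.042,90.831.

Run 2: power S249 maps to stroke `#ff8800` (engrave). The run returns to its start, so emit a `<polygon>` with points (Y-flipped): 23.201,90.159 90.851,88.033 40.881,80.783 116.900,174.536.

Run 3: S249 ⇒ engrave layer `#ff8800`. The run returns to its start, so emit a `<polygon>` with points (Y-flipped): 170.504,141.020 161.050,82.805 145.289,37.771 90.475,147.270 30.394,198.820 105.447,6.480.

Run 4: the run's S249 means `#ff8800` (engrave). The run is open, so emit a `<polyline>` with points (Y-flipped): 196.318,210.591 68.928,121.547.

Run 5: power S249 maps to stroke `#ff8800` (engrave). The run is open, so emit a `<polyline>` with points (Y-flipped): 60.723,197.926 61.303,197.021.

Run 6: the run's S249 means `#ff8800` (engrave). The run is open, so emit a `<polyline>` with points (Y-flipped): 212.627,173.964 204.242,172.840 209.293,158.645 227.778,131.379.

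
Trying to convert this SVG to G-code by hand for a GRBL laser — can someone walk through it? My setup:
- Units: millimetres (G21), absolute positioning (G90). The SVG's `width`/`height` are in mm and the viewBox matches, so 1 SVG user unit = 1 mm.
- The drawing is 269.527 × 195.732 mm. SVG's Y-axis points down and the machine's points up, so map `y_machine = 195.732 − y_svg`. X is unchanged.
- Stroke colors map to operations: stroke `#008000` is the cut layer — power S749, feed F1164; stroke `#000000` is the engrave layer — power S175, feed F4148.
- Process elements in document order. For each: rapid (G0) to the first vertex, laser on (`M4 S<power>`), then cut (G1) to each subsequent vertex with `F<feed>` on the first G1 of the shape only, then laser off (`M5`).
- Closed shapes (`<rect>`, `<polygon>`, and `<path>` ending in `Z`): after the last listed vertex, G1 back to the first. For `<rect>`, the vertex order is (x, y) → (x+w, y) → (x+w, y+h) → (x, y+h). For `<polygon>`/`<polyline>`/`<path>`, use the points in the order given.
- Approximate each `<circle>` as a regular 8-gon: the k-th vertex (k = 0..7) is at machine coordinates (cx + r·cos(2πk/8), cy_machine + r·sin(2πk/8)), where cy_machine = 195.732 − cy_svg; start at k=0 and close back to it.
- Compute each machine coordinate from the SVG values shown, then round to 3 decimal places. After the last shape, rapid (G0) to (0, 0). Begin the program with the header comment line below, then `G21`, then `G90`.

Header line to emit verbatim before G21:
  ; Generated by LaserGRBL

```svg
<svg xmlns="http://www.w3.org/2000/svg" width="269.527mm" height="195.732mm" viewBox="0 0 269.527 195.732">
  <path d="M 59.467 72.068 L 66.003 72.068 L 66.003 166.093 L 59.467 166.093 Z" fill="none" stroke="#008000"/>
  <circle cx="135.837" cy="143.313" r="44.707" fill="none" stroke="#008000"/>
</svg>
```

; Generated by LaserGRBL
G21
G90
G0 X59.467 Y123.664
M4 S749
G1 X66.003 Y123.664 F1164
G1 X66.003 Y29.639
G1 X59.467 Y29.639
G1 X59.467 Y123.664
M5
G0 X180.544 Y52.419
M4 S749
G1 X167.450 Y84.032 F1164
G1 X135.837 Y97.126
G1 X104.224 Y84.032
G1 X91.130 Y52.419
G1 X104.224 Y20.806
G1 X135.837 Y7.712
G1 X167.450 Y20.806
G1 X180.544 Y52.419
M5
G0 X0.000 Y0.000

viewBox `0 0 269.527 195.732` with mm width/height → 1 unit = 1 mm. Flip: y_m = 195.732 − y_svg.

**Shape 1** — `<path>` rectangle, stroke `#008000` → cut (S749, F1164). Machine vertices: (59.467,123.664) → (66.003,123.664) → (66.003,29.639) → (59.467,29.639) → (59.467,123.664). Closed: final G1 returns to the first vertex.

**Shape 2** — `<circle>` circle, stroke `#008000` → cut (S749, F1164). Machine vertices: (180.544,52.419) → (167.450,84.032) → (135.837,97.126) → (104.224,84.032) → (91.130,52.419) → (104.224,20.806) → (135.837,7.712) → (167.450,20.806) → (180.544,52.419). Closed: final G1 returns to the first vertex.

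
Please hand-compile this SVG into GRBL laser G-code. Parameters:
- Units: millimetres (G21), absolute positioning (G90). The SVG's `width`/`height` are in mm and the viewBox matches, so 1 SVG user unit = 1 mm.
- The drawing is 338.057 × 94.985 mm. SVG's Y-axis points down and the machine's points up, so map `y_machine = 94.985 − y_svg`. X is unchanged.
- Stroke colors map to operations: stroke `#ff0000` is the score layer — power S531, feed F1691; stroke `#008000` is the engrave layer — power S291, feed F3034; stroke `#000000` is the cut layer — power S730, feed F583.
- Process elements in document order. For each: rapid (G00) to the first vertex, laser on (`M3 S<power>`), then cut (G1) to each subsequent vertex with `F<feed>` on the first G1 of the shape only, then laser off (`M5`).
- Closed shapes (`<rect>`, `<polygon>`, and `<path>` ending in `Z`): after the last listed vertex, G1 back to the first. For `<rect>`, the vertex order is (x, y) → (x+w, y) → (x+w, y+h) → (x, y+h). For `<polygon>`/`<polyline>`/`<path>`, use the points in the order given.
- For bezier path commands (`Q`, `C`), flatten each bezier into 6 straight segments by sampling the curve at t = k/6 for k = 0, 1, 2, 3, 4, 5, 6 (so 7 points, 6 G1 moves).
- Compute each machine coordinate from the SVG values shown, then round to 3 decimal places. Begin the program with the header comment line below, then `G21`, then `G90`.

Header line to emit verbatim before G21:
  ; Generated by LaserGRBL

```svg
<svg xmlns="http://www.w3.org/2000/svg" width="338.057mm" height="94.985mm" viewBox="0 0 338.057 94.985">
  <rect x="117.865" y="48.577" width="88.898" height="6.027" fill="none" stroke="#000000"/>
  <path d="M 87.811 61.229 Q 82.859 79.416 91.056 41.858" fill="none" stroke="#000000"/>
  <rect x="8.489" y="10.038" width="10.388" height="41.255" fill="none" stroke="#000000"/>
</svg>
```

1 u = 1 mm; y_m = 94.985 − y.

[1] `<rect>` rectangle, #000000→cut S730 F583: (117.865,46.408) → (206.763,46.408) → (206.763,40.381) → (117.865,40.381) → (117.865,46.408) (closed)

[2] `<path>` quadratic bezier, #000000→cut S730 F583: (87.811,33.756) → (86.526,29.242) → (85.971,27.825) → (86.146,29.505) → (87.052,34.282) → (88.689,42.156) → (91.056,53.127)

[3] `<rect>` rectangle, #000000→cut S730 F583: (8.489,84.947) → (18.877,84.947) → (18.877,43.692) → (8.489,43.692) → (8.489,84.947) (closed)

; Generated by LaserGRBL
G21
G90
G00 X117.865 Y46.408
M3 S730
G1 X206.763 Y46.408 F583
G1 X206.763 Y40.381
G1 X117.865 Y40.381
G1 X117.865 Y46.408
M5
G00 X87.811 Y33.756
M3 S730
G1 X86.526 Y29.242 F583
G1 X85.971 Y27.825
G1 X86.146 Y29.505
G1 X87.052 Y34.282
G1 X88.689 Y42.156
G1 X91.056 Y53.127
M5
G00 X8.489 Y84.947
M3 S730
G1 X18.877 Y84.947 F583
G1 X18.877 Y43.692
G1 X8.489 Y43.692
G1 X8.489 Y84.947
M5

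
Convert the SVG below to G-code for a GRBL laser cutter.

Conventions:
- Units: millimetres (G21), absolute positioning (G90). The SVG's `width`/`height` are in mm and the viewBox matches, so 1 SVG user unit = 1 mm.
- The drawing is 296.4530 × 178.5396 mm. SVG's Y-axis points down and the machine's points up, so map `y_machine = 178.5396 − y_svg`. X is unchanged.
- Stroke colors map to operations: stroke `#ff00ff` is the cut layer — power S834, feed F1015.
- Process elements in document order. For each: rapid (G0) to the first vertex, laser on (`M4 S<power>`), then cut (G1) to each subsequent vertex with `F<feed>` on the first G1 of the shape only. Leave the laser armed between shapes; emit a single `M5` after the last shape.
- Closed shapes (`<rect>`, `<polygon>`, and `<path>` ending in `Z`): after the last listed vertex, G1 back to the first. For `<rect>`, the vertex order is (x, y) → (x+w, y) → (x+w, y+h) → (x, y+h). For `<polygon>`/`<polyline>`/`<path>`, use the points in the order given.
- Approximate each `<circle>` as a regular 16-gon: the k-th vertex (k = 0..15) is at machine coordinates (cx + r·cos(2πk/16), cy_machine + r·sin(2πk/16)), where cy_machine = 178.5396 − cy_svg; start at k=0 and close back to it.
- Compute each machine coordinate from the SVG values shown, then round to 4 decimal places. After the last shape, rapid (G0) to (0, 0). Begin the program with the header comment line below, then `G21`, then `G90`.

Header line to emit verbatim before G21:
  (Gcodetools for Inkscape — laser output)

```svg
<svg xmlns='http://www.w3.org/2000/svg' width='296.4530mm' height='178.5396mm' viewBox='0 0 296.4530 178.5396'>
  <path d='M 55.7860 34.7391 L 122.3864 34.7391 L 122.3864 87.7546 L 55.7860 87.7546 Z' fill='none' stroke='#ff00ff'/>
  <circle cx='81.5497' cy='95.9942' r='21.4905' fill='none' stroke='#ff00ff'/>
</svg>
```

(Gcodetools for Inkscape — laser output)
G21
G90
G0 X55.7860 Y143.8005
M4 S834
G1 X122.3864 Y143.8005 F1015
G1 X122.3864 Y90.7850
G1 X55.7860 Y90.7850
G1 X55.7860 Y143.8005
G0 X103.0402 Y82.5454
M4 S834
G1 X101.4043 Y90.7695 F1015
G1 X96.7458 Y97.7415
G1 X89.7738 Y102.4000
G1 X81.5497 Y104.0359
G1 X73.3256 Y102.4000
G1 X66.3536 Y97.7415
G1 X61.6951 Y90.7695
G1 X60.0592 Y82.5454
G1 X61.6951 Y74.3213
G1 X66.3536 Y67.3493
G1 X73.3256 Y62.6908
G1 X81.5497 Y61.0549
G1 X89.7738 Y62.6908
G1 X96.7458 Y67.3493
G1 X101.4043 Y74.3213
G1 X103.0402 Y82.5454
M5
G0 X0.0000 Y0.0000

Since the viewBox matches the mm dimensions, user units are millimetres directly. The only transform is the Y-flip y_m = 178.5396 − y_svg.

Shape 1 is a rectangle drawn with `<path>`. Its stroke #ff00ff means cut at S834, F1015. After flipping Y the toolpath is (55.7860,143.8005) → (122.3864,143.8005) → (122.3864,90.7850) → (55.7860,90.7850) → (55.7860,143.8005), returning to the start.

Shape 2 is a circle drawn with `<circle>`. Its stroke #ff00ff means cut at S834, F1015. After flipping Y the toolpath is (103.0402,82.5454) → (101.4043,90.7695) → (96.7458,97.7415) → (89.7738,102.4000) → (81.5497,104.0359) → (73.3256,102.4000) → (66.3536,97.7415) → (61.6951,90.7695) → (60.0592,82.5454) → (61.6951,74.3213) → (66.3536,67.3493) → (73.3256,62.6908) → (81.5497,61.0549) → (89.7738,62.6908) → (96.7458,67.3493) → (101.4043,74.3213) → (103.0402,82.5454), returning to the start.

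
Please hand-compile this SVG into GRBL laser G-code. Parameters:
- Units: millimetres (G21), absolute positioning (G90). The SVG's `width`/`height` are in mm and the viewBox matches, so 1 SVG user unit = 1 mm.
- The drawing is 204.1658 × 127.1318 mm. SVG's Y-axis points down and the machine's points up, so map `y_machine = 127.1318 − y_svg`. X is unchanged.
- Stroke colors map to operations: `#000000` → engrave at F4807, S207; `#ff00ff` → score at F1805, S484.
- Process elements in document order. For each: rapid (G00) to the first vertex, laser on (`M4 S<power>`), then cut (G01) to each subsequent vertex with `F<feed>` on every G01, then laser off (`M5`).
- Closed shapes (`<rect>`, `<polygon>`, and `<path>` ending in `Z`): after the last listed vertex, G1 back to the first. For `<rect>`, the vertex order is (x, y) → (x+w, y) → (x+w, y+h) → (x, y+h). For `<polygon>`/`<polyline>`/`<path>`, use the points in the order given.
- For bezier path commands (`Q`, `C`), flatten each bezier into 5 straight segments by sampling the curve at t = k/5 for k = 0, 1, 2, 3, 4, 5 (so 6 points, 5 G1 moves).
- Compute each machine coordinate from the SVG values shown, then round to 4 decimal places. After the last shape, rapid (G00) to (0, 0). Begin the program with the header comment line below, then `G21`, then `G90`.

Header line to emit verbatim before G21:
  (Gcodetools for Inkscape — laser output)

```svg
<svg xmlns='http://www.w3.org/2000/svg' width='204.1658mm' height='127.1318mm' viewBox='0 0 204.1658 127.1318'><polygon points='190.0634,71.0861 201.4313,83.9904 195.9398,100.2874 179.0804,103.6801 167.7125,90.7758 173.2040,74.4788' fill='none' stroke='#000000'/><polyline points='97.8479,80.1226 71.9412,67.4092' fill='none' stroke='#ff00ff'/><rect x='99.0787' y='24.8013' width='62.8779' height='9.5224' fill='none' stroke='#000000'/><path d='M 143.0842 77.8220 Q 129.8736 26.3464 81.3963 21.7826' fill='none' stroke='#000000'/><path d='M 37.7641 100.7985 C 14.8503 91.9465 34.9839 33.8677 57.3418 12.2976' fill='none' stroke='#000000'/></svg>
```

Since the viewBox matches the mm dimensions, user units are millimetres directly. The only transform is the Y-flip y_m = 127.1318 − y_svg.

Shape 1 is a regular polygon drawn with `<polygon>`. Its stroke #000000 means engrave at S207, F4807. After flipping Y the toolpath is (190.0634,56.0457) → (201.4313,43.1414) → (195.9398,26.8444) → (179.0804,23.4517) → (167.7125,36.3560) → (173.2040,52.6530) → (190.0634,56.0457), returning to the start.

Shape 2 is a line segment drawn with `<polyline>`. Its stroke #ff00ff means score at S484, F1805. After flipping Y the toolpath is (97.8479,47.0092) → (71.9412,59.7226).

Shape 3 is a rectangle drawn with `<rect>`. Its stroke #000000 means engrave at S207, F4807. After flipping Y the toolpath is (99.0787,102.3305) → (161.9566,102.3305) → (161.9566,92.8081) → (99.0787,92.8081) → (99.0787,102.3305), returning to the start.

Shape 4 is a quadratic bezier drawn with `<path>`. Its stroke #000000 means engrave at S207, F4807. After flipping Y the toolpath is (143.0842,49.3098) → (136.3893,68.0236) → (126.8730,82.9844) → (114.5355,94.1923) → (99.3766,101.6472) → (81.3963,105.3492).

Shape 5 is a cubic bezier drawn with `<path>`. Its stroke #000000 means engrave at S207, F4807. After flipping Y the toolpath is (37.7641,26.3333) → (28.8549,36.8658) → (28.3176,55.0975) → (34.1927,76.9130) → (44.5206,98.1970) → (57.3418,114.8342).

(Gcodetools for Inkscape — laser output)
G21
G90
G00 X190.0634 Y56.0457
M4 S207
G01 X201.4313 Y43.1414 F4807
G01 X195.9398 Y26.8444 F4807
G01 X179.0804 Y23.4517 F4807
G01 X167.7125 Y36.3560 F4807
G01 X173.2040 Y52.6530 F4807
G01 X190.0634 Y56.0457 F4807
M5
G00 X97.8479 Y47.0092
M4 S484
G01 X71.9412 Y59.7226 F1805
M5
G00 X99.0787 Y102.3305
M4 S207
G01 X161.9566 Y102.3305 F4807
G01 X161.9566 Y92.8081 F4807
G01 X99.0787 Y92.8081 F4807
G01 X99.0787 Y102.3305 F4807
M5
G00 X143.0842 Y49.3098
M4 S207
G01 X136.3893 Y68.0236 F4807
G01 X126.8730 Y82.9844 F4807
G01 X114.5355 Y94.1923 F4807
G01 X99.3766 Y101.6472 F4807
G01 X81.3963 Y105.3492 F4807
M5
G00 X37.7641 Y26.3333
M4 S207
G01 X28.8549 Y36.8658 F4807
G01 X28.3176 Y55.0975 F4807
G01 X34.1927 Y76.9130 F4807
G01 X44.5206 Y98.1970 F4807
G01 X57.3418 Y114.8342 F4807
M5
G00 X0.0000 Y0.0000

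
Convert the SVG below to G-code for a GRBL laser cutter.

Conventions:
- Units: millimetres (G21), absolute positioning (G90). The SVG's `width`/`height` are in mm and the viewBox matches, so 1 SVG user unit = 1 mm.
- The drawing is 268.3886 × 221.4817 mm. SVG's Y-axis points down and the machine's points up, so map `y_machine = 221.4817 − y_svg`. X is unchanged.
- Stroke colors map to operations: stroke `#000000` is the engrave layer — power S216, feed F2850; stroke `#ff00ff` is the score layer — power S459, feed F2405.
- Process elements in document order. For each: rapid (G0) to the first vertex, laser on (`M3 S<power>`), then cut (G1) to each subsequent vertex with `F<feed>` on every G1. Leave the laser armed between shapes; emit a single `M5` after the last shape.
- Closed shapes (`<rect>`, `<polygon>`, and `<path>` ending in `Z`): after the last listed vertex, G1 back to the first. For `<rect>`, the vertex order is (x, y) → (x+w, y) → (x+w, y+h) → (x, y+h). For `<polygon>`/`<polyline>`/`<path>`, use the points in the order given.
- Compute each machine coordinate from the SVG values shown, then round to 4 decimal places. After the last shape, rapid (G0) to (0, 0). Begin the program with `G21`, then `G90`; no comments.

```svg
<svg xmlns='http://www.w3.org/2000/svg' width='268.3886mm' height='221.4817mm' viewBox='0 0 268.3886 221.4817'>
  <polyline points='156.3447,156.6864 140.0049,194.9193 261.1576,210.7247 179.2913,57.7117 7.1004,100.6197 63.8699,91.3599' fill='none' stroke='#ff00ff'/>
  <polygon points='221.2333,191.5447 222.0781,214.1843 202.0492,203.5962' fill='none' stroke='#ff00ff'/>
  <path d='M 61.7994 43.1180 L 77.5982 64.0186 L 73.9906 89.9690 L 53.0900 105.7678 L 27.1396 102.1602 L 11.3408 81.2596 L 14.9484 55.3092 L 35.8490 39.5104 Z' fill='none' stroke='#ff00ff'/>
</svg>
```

viewBox `0 0 268.3886 221.4817` with mm width/height → 1 unit = 1 mm. Flip: y_m = 221.4817 − y_svg.

**Shape 1** — `<polyline>` open polyline, stroke `#ff00ff` → score (S459, F2405). Machine vertices: (156.3447,64.7953) → (140.0049,26.5624) → (261.1576,10.7570) → (179.2913,163.7700) → (7.1004,120.8620) → (63.8699,130.1218). Open path.

**Shape 2** — `<polygon>` regular polygon, stroke `#ff00ff` → score (S459, F2405). Machine vertices: (221.2333,29.9370) → (222.0781,7.2974) → (202.0492,17.8855) → (221.2333,29.9370). Closed: final G1 returns to the first vertex.

**Shape 3** — `<path>` regular polygon, stroke `#ff00ff` → score (S459, F2405). Machine vertices: (61.7994,178.3637) → (77.5982,157.4631) → (73.9906,131.5127) → (53.0900,115.7139) → (27.1396,119.3215) → (11.3408,140.2221) → (14.9484,166.1725) → (35.8490,181.9713) → (61.7994,178.3637). Closed: final G1 returns to the first vertex.

G21
G90
G0 X156.3447 Y64.7953
M3 S459
G1 X140.0049 Y26.5624 F2405
G1 X261.1576 Y10.7570 F2405
G1 X179.2913 Y163.7700 F2405
G1 X7.1004 Y120.8620 F2405
G1 X63.8699 Y130.1218 F2405
G0 X221.2333 Y29.9370
M3 S459
G1 X222.0781 Y7.2974 F2405
G1 X202.0492 Y17.8855 F2405
G1 X221.2333 Y29.9370 F2405
G0 X61.7994 Y178.3637
M3 S459
G1 X77.5982 Y157.4631 F2405
G1 X73.9906 Y131.5127 F2405
G1 X53.0900 Y115.7139 F2405
G1 X27.1396 Y119.3215 F2405
G1 X11.3408 Y140.2221 F2405
G1 X14.9484 Y166.1725 F2405
G1 X35.8490 Y181.9713 F2405
G1 X61.7994 Y178.3637 F2405
M5
G0 X0.0000 Y0.0000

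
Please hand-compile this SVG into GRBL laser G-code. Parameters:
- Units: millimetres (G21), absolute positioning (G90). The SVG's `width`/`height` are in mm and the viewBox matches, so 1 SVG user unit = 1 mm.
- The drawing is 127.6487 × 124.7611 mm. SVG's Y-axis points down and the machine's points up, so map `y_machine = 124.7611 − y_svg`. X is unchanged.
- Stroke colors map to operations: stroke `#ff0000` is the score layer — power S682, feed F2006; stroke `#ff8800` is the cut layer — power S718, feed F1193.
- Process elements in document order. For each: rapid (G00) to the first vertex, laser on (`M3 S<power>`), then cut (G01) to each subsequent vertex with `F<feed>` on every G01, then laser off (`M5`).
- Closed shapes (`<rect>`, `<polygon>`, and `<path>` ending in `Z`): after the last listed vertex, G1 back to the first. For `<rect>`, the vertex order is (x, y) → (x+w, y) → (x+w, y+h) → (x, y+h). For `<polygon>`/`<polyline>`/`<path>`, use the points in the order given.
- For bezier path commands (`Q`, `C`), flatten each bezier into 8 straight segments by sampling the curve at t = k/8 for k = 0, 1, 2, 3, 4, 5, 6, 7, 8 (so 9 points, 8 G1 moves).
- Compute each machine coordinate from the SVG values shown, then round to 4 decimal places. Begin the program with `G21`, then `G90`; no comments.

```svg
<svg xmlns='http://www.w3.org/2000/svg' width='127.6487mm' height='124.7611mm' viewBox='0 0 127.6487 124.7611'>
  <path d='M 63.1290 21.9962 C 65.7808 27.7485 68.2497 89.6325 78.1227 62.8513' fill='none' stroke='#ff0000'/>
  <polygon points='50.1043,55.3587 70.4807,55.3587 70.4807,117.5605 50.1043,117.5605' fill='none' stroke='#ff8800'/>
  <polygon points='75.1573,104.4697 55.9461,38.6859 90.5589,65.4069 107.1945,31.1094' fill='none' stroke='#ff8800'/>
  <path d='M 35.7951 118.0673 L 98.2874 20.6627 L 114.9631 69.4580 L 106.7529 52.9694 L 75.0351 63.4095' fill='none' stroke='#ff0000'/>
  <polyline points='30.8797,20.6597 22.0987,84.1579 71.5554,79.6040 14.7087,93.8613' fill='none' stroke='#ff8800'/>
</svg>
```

G21
G90
G00 X63.1290 Y102.7649
M3 S682
G01 X64.1297 Y98.2594 F2006
G01 X65.2021 Y90.1884 F2006
G01 X66.4352 Y80.2488 F2006
G01 X67.9179 Y70.1373 F2006
G01 X69.7391 Y61.5508 F2006
G01 X71.9877 Y56.1862 F2006
G01 X74.7526 Y55.7402 F2006
G01 X78.1227 Y61.9098 F2006
M5
G00 X50.1043 Y69.4024
M3 S718
G01 X70.4807 Y69.4024 F1193
G01 X70.4807 Y7.2006 F1193
G01 X50.1043 Y7.2006 F1193
G01 X50.1043 Y69.4024 F1193
M5
G00 X75.1573 Y20.2914
M3 S718
G01 X55.9461 Y86.0752 F1193
G01 X90.5589 Y59.3542 F1193
G01 X107.1945 Y93.6517 F1193
G01 X75.1573 Y20.2914 F1193
M5
G00 X35.7951 Y6.6938
M3 S682
G01 X98.2874 Y104.0984 F2006
G01 X114.9631 Y55.3031 F2006
G01 X106.7529 Y71.7917 F2006
G01 X75.0351 Y61.3516 F2006
M5
G00 X30.8797 Y104.1014
M3 S718
G01 X22.0987 Y40.6032 F1193
G01 X71.5554 Y45.1571 F1193
G01 X14.7087 Y30.8998 F1193
M5

1 u = 1 mm; y_m = 124.7611 − y.

[1] `<path>` cubic bezier, #ff0000→score S682 F2006: (63.1290,102.7649) → (64.1297,98.2594) → (65.2021,90.1884) → (66.4352,80.2488) → (67.9179,70.1373) → (69.7391,61.5508) → (71.9877,56.1862) → (74.7526,55.7402) → (78.1227,61.9098)

[2] `<polygon>` rectangle, #ff8800→cut S718 F1193: (50.1043,69.4024) → (70.4807,69.4024) → (70.4807,7.2006) → (50.1043,7.2006) → (50.1043,69.4024) (closed)

[3] `<polygon>` closed polygon, #ff8800→cut S718 F1193: (75.1573,20.2914) → (55.9461,86.0752) → (90.5589,59.3542) → (107.1945,93.6517) → (75.1573,20.2914) (closed)

[4] `<path>` open polyline, #ff0000→score S682 F2006: (35.7951,6.6938) → (98.2874,104.0984) → (114.9631,55.3031) → (106.7529,71.7917) → (75.0351,61.3516)

[5] `<polyline>` open polyline, #ff8800→cut S718 F1193: (30.8797,104.1014) → (22.0987,40.6032) → (71.5554,45.1571) → (14.7087,30.8998)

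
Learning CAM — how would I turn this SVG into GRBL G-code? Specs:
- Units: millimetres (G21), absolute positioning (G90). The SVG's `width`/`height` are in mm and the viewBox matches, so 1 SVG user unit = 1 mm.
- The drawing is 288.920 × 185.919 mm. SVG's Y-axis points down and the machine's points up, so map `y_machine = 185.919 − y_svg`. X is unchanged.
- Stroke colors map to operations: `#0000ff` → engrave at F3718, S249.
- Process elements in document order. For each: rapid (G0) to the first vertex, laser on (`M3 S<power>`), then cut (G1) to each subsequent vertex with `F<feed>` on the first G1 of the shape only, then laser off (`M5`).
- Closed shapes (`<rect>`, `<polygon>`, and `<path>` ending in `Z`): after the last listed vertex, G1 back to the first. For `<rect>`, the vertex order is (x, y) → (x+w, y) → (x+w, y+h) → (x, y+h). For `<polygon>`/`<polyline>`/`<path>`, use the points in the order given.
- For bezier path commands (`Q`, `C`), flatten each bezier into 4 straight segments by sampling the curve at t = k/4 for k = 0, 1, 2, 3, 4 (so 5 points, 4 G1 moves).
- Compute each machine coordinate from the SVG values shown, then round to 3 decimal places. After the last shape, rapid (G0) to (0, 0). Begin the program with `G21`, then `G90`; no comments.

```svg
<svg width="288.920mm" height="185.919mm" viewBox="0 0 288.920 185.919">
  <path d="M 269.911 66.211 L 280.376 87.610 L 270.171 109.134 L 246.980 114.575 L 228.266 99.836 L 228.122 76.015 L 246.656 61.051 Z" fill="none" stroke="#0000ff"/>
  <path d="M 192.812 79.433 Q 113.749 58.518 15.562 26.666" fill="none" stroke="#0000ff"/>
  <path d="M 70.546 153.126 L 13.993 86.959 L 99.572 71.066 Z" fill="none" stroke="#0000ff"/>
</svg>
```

G21
G90
G0 X269.911 Y119.708
M3 S249
G1 X280.376 Y98.309 F3718
G1 X270.171 Y76.785
G1 X246.980 Y71.344
G1 X228.266 Y86.083
G1 X228.122 Y109.904
G1 X246.656 Y124.868
G1 X269.911 Y119.708
M5
G0 X192.812 Y106.486
M3 S249
G1 X152.085 Y117.627 F3718
G1 X108.968 Y130.135
G1 X63.460 Y144.011
G1 X15.562 Y159.253
M5
G0 X70.546 Y32.793
M3 S249
G1 X13.993 Y98.960 F3718
G1 X99.572 Y114.853
G1 X70.546 Y32.793
M5
G0 X0.000 Y0.000

1 u = 1 mm; y_m = 185.919 − y.

[1] `<path>` regular polygon, #0000ff→engrave S249 F3718: (269.911,119.708) → (280.376,98.309) → (270.171,76.785) → (246.980,71.344) → (228.266,86.083) → (228.122,109.904) → (246.656,124.868) → (269.911,119.708) (closed)

[2] `<path>` quadratic bezier, #0000ff→engrave S249 F3718: (192.812,106.486) → (152.085,117.627) → (108.968,130.135) → (63.460,144.011) → (15.562,159.253)

[3] `<path>` regular polygon, #0000ff→engrave S249 F3718: (70.546,32.793) → (13.993,98.960) → (99.572,114.853) → (70.546,32.793) (closed)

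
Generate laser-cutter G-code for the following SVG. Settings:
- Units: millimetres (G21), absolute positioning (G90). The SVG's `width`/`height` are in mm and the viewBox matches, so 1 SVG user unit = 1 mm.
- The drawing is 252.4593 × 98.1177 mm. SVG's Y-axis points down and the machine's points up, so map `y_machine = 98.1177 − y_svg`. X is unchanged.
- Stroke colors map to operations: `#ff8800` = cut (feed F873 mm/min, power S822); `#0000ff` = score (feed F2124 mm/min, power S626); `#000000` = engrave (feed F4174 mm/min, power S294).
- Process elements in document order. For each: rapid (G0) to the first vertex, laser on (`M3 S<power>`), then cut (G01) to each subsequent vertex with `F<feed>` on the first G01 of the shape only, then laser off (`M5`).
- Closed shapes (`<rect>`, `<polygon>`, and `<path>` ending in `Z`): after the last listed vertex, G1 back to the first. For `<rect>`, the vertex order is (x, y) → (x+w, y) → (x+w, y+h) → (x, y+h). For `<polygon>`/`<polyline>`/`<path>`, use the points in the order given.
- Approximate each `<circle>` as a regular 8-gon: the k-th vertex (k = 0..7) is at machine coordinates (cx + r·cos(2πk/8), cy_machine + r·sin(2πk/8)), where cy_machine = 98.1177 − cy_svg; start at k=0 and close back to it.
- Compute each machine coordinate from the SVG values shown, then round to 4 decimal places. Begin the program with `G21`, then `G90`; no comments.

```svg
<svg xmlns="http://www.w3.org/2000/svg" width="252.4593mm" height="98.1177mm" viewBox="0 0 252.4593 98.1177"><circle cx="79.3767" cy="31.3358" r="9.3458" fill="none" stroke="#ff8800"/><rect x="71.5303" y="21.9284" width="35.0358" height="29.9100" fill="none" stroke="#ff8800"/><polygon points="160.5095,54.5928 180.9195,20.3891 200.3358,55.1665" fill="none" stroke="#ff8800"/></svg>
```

Since the viewBox matches the mm dimensions, user units are millimetres directly. The only transform is the Y-flip y_m = 98.1177 − y_svg.

Shape 1 is a circle drawn with `<circle>`. Its stroke #ff8800 means cut at S822, F873. After flipping Y the toolpath is (88.7225,66.7819) → (85.9852,73.3904) → (79.3767,76.1277) → (72.7682,73.3904) → (70.0309,66.7819) → (72.7682,60.1734) → (79.3767,57.4361) → (85.9852,60.1734) → (88.7225,66.7819), returning to the start.

Shape 2 is a rectangle drawn with `<rect>`. Its stroke #ff8800 means cut at S822, F873. After flipping Y the toolpath is (71.5303,76.1893) → (106.5661,76.1893) → (106.5661,46.2793) → (71.5303,46.2793) → (71.5303,76.1893), returning to the start.

Shape 3 is a regular polygon drawn with `<polygon>`. Its stroke #ff8800 means cut at S822, F873. After flipping Y the toolpath is (160.5095,43.5249) → (180.9195,77.7286) → (200.3358,42.9512) → (160.5095,43.5249), returning to the start.

G21
G90
G0 X88.7225 Y66.7819
M3 S822
G01 X85.9852 Y73.3904 F873
G01 X79.3767 Y76.1277
G01 X72.7682 Y73.3904
G01 X70.0309 Y66.7819
G01 X72.7682 Y60.1734
G01 X79.3767 Y57.4361
G01 X85.9852 Y60.1734
G01 X88.7225 Y66.7819
M5
G0 X71.5303 Y76.1893
M3 S822
G01 X106.5661 Y76.1893 F873
G01 X106.5661 Y46.2793
G01 X71.5303 Y46.2793
G01 X71.5303 Y76.1893
M5
G0 X160.5095 Y43.5249
M3 S822
G01 X180.9195 Y77.7286 F873
G01 X200.3358 Y42.9512
G01 X160.5095 Y43.5249
M5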